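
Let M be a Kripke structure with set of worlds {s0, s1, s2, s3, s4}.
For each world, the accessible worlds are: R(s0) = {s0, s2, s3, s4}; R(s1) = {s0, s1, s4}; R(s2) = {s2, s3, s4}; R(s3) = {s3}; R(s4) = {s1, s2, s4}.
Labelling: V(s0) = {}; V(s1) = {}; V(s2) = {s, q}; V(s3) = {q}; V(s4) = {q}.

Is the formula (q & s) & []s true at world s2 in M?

No

At s2: q & s is true, []s is false, so (q & s) & []s is false.
  At s2: []s requires s at every successor {s2, s3, s4}.
    s fails at s3, so []s is false at s2.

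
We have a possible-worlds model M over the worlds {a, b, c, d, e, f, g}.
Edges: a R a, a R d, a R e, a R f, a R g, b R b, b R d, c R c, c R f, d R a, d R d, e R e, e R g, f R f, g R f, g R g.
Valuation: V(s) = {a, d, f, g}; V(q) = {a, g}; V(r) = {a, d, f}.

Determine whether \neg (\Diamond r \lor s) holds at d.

Recall that \Diamond ψ holds at a world iff ψ holds at some accessible world.
At d: \Diamond r \lor s is true, so \neg (\Diamond r \lor s) is false.
  At d: \Diamond r is true, s is true, so \Diamond r \lor s is true.
    At d: \Diamond r requires r at some successor in {a, d}.
      r holds at a, so \Diamond r is true at d.

No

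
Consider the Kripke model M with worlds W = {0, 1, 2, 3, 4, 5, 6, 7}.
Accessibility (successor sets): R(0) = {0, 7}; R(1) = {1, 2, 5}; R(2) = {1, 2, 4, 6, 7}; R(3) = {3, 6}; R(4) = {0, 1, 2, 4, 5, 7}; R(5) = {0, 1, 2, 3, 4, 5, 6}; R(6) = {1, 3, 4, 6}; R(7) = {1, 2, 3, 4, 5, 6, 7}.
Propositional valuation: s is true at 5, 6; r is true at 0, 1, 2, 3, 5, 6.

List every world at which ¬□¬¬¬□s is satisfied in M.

Recall that □ψ holds at a world iff ψ holds at every accessible world, and ◇ψ holds iff ψ holds at some accessible world.
Let φ = ¬□¬¬¬□s. Evaluate φ at each world:
  0 (successors {0, 7}): φ is false.
  1 (successors {1, 2, 5}): φ is false.
  2 (successors {1, 2, 4, 6, 7}): φ is false.
  3 (successors {3, 6}): φ is false.
  4 (successors {0, 1, 2, 4, 5, 7}): φ is false.
  5 (successors {0, 1, 2, 3, 4, 5, 6}): φ is false.
  6 (successors {1, 3, 4, 6}): φ is false.
  7 (successors {1, 2, 3, 4, 5, 6, 7}): φ is false.
For instance, at 2:
  At 2: □¬¬¬□s is true, so ¬□¬¬¬□s is false.
    At 2: □¬¬¬□s requires ¬¬¬□s at every successor {1, 2, 4, 6, 7}.
      At 1: ¬¬¬□s is true.
      At 2: ¬¬¬□s is true.
      At 4: ¬¬¬□s is true.
      At 6: ¬¬¬□s is true.
      At 7: ¬¬¬□s is true.
    So □¬¬¬□s is true at 2.
Satisfying worlds: none.

none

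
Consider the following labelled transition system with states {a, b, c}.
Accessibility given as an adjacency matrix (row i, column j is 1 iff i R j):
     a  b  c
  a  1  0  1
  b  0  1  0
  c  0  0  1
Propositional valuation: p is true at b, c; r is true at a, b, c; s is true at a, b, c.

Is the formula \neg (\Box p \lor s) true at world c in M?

No

Recall that \Box ψ holds at a world iff ψ holds at every accessible world, and \Diamond ψ holds iff ψ holds at some accessible world.
At c: \Box p \lor s is true, so \neg (\Box p \lor s) is false.
  At c: \Box p is true, s is true, so \Box p \lor s is true.
    At c: \Box p requires p at every successor {c}.
      At c: p is true.
    So \Box p is true at c.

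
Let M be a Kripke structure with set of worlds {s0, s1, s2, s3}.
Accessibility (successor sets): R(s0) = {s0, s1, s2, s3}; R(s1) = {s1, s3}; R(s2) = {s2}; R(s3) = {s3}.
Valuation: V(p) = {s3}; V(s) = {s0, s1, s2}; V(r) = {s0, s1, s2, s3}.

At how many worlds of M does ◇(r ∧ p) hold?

Let φ = ◇(r ∧ p). Evaluate φ at each world:
  s0 (successors {s0, s1, s2, s3}): φ is true.
  s1 (successors {s1, s3}): φ is true.
  s2 (successors {s2}): φ is false.
  s3 (successors {s3}): φ is true.
For instance, at s3:
  At s3: ◇(r ∧ p) requires r ∧ p at some successor in {s3}.
    r ∧ p holds at s3, so ◇(r ∧ p) is true at s3.
Satisfying worlds: {s0, s1, s3}

3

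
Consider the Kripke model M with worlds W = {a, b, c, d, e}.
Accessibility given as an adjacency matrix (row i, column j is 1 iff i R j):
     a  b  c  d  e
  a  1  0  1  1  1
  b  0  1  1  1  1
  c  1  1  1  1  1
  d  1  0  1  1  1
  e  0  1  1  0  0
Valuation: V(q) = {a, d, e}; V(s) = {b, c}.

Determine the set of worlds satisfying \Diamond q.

a, b, c, d

Let φ = \Diamond q. Evaluate φ at each world:
  a (successors {a, c, d, e}): φ is true.
  b (successors {b, c, d, e}): φ is true.
  c (successors {a, b, c, d, e}): φ is true.
  d (successors {a, c, d, e}): φ is true.
  e (successors {b, c}): φ is false.
For instance, at b:
  At b: \Diamond q requires q at some successor in {b, c, d, e}.
    q holds at d, so \Diamond q is true at b.
Satisfying worlds: {a, b, c, d}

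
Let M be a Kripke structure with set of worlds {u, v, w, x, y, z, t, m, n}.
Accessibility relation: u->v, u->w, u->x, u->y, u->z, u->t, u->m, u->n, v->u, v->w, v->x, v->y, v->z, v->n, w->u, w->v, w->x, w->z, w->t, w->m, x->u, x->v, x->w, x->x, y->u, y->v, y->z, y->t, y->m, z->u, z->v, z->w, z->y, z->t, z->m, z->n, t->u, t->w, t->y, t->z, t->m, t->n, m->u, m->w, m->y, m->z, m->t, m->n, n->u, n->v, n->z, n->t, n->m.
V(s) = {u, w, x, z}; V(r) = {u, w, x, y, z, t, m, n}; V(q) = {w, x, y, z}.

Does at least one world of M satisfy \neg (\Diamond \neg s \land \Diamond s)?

Let φ = \neg (\Diamond \neg s \land \Diamond s). Evaluate φ at each world:
  u (successors {v, w, x, y, z, t, m, n}): φ is false.
  v (successors {u, w, x, y, z, n}): φ is false.
  w (successors {u, v, x, z, t, m}): φ is false.
  x (successors {u, v, w, x}): φ is false.
  y (successors {u, v, z, t, m}): φ is false.
  z (successors {u, v, w, y, t, m, n}): φ is false.
  t (successors {u, w, y, z, m, n}): φ is false.
  m (successors {u, w, y, z, t, n}): φ is false.
  n (successors {u, v, z, t, m}): φ is false.
For instance, at y:
  At y: \Diamond \neg s \land \Diamond s is true, so \neg (\Diamond \neg s \land \Diamond s) is false.
    At y: \Diamond \neg s is true, \Diamond s is true, so \Diamond \neg s \land \Diamond s is true.
      At y: \Diamond \neg s requires \neg s at some successor in {u, v, z, t, m}.
        \neg s holds at v, so \Diamond \neg s is true at y.
      At y: \Diamond s requires s at some successor in {u, v, z, t, m}.
        s holds at u, so \Diamond s is true at y.

No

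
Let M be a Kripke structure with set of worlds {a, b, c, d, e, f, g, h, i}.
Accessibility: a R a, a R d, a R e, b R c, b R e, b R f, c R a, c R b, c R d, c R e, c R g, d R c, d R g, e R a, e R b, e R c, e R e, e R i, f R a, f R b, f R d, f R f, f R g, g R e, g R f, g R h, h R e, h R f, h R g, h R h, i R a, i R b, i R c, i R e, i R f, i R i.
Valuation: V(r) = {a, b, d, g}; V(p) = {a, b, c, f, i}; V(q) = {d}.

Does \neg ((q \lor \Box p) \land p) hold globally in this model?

Let φ = \neg ((q \lor \Box p) \land p). Evaluate φ at each world:
  a (successors {a, d, e}): φ is true.
  b (successors {c, e, f}): φ is true.
  c (successors {a, b, d, e, g}): φ is true.
  d (successors {c, g}): φ is true.
  e (successors {a, b, c, e, i}): φ is true.
  f (successors {a, b, d, f, g}): φ is true.
  g (successors {e, f, h}): φ is true.
  h (successors {e, f, g, h}): φ is true.
  i (successors {a, b, c, e, f, i}): φ is true.
For instance, at d:
  At d: (q \lor \Box p) \land p is false, so \neg ((q \lor \Box p) \land p) is true.
    At d: q \lor \Box p is true, p is false, so (q \lor \Box p) \land p is false.
      At d: q is true, \Box p is false, so q \lor \Box p is true.

Yes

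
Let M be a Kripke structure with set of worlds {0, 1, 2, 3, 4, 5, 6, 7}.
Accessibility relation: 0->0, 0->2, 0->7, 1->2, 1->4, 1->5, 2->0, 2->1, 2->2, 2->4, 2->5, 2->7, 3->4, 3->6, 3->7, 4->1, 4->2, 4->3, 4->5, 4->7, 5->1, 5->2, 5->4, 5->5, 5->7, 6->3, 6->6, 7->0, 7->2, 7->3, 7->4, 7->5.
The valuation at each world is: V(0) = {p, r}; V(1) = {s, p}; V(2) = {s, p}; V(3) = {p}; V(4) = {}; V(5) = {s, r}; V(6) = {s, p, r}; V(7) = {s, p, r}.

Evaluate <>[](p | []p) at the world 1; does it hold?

No

Recall that []ψ holds at a world iff ψ holds at every accessible world, and <>ψ holds iff ψ holds at some accessible world.
At 1: <>[](p | []p) requires [](p | []p) at some successor in {2, 4, 5}.
  At 2: [](p | []p) is false.
  At 4: [](p | []p) is false.
  At 5: [](p | []p) is false.
So <>[](p | []p) is false at 1.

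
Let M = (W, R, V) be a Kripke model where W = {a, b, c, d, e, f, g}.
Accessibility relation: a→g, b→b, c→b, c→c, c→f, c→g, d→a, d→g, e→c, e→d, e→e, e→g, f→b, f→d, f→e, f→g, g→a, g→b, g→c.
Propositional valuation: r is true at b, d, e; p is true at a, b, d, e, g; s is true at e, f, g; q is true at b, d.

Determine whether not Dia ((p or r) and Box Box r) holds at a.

Yes

Recall that Box ψ holds at a world iff ψ holds at every accessible world, and Dia ψ holds iff ψ holds at some accessible world.
At a: Dia ((p or r) and Box Box r) is false, so not Dia ((p or r) and Box Box r) is true.
  At a: Dia ((p or r) and Box Box r) requires (p or r) and Box Box r at some successor in {g}.
    At g: (p or r) and Box Box r is false.
  So Dia ((p or r) and Box Box r) is false at a.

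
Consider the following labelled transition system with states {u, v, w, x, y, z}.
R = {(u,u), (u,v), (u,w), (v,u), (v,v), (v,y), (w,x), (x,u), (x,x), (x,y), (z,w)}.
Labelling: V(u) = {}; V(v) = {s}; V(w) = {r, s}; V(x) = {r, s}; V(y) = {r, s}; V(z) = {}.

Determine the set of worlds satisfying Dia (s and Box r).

u, v, x, z

Recall that Box ψ holds at a world iff ψ holds at every accessible world, and Dia ψ holds iff ψ holds at some accessible world.
Let φ = Dia (s and Box r). Evaluate φ at each world:
  u (successors {u, v, w}): φ is true.
  v (successors {u, v, y}): φ is true.
  w (successors {x}): φ is false.
  x (successors {u, x, y}): φ is true.
  y (successors ∅): φ is false.
  z (successors {w}): φ is true.
For instance, at w:
  At w: Dia (s and Box r) requires s and Box r at some successor in {x}.
    At x: s and Box r is false.
  So Dia (s and Box r) is false at w.
Satisfying worlds: {u, v, x, z}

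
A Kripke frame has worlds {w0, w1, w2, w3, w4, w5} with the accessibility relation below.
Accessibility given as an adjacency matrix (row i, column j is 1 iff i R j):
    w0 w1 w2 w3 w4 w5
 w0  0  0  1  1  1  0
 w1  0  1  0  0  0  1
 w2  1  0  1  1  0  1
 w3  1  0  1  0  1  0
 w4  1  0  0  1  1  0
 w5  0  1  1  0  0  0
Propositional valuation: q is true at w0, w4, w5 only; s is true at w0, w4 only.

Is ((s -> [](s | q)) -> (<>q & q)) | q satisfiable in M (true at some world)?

Yes

Let φ = ((s -> [](s | q)) -> (<>q & q)) | q. Evaluate φ at each world:
  w0 (successors {w2, w3, w4}): φ is true.
  w1 (successors {w1, w5}): φ is false.
  w2 (successors {w0, w2, w3, w5}): φ is false.
  w3 (successors {w0, w2, w4}): φ is false.
  w4 (successors {w0, w3, w4}): φ is true.
  w5 (successors {w1, w2}): φ is true.
Detail at w0 (witness):
  At w0: (s -> [](s | q)) -> (<>q & q) is true, q is true, so ((s -> [](s | q)) -> (<>q & q)) | q is true.
    At w0: s -> [](s | q) is false, <>q & q is true, so (s -> [](s | q)) -> (<>q & q) is true.
      At w0: s is true, [](s | q) is false, so s -> [](s | q) is false.
      At w0: <>q is true, q is true, so <>q & q is true.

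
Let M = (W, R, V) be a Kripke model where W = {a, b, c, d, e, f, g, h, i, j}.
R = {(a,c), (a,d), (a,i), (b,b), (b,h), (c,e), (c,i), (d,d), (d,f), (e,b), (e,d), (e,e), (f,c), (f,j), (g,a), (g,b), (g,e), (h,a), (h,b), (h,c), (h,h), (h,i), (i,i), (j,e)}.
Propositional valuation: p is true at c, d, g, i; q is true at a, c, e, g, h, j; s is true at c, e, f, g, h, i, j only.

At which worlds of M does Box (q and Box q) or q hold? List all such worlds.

Let φ = Box (q and Box q) or q. Evaluate φ at each world:
  a (successors {c, d, i}): φ is true.
  b (successors {b, h}): φ is false.
  c (successors {e, i}): φ is true.
  d (successors {d, f}): φ is false.
  e (successors {b, d, e}): φ is true.
  f (successors {c, j}): φ is false.
  g (successors {a, b, e}): φ is true.
  h (successors {a, b, c, h, i}): φ is true.
  i (successors {i}): φ is false.
  j (successors {e}): φ is true.
For instance, at j:
  At j: Box (q and Box q) is false, q is true, so Box (q and Box q) or q is true.
    At j: Box (q and Box q) requires q and Box q at every successor {e}.
      q and Box q fails at e, so Box (q and Box q) is false at j.
Satisfying worlds: {a, c, e, g, h, j}

a, c, e, g, h, j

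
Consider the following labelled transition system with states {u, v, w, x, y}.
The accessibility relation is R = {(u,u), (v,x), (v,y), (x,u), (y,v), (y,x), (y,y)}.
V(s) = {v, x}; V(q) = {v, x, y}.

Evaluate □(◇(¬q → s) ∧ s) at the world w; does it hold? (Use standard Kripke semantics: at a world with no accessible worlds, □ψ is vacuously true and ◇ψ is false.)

At w: no accessible worlds, so □(◇(¬q → s) ∧ s) holds vacuously.

Yes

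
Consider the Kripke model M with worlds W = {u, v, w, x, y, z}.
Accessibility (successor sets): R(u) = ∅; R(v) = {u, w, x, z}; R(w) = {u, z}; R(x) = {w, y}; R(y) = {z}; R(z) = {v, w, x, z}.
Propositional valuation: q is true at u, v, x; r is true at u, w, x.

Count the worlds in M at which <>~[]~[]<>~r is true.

Let φ = <>~[]~[]<>~r. Evaluate φ at each world:
  u (successors ∅): φ is false.
  v (successors {u, w, x, z}): φ is true.
  w (successors {u, z}): φ is true.
  x (successors {w, y}): φ is true.
  y (successors {z}): φ is true.
  z (successors {v, w, x, z}): φ is true.
For instance, at y:
  At y: <>~[]~[]<>~r requires ~[]~[]<>~r at some successor in {z}.
    ~[]~[]<>~r holds at z, so <>~[]~[]<>~r is true at y.
      At z: []~[]<>~r is false, so ~[]~[]<>~r is true.
Satisfying worlds: {v, w, x, y, z}

5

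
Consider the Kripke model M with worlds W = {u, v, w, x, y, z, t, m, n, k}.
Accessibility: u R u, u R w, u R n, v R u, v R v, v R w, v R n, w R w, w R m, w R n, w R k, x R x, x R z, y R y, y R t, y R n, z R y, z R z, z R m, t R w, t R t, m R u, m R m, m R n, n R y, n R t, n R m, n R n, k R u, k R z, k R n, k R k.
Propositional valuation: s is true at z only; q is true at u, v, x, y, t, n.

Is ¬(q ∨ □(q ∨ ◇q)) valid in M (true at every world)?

No

Recall that □ψ holds at a world iff ψ holds at every accessible world, and ◇ψ holds iff ψ holds at some accessible world.
Let φ = ¬(q ∨ □(q ∨ ◇q)). Evaluate φ at each world:
  u (successors {u, w, n}): φ is false.
  v (successors {u, v, w, n}): φ is false.
  w (successors {w, m, n, k}): φ is false.
  x (successors {x, z}): φ is false.
  y (successors {y, t, n}): φ is false.
  z (successors {y, z, m}): φ is false.
  t (successors {w, t}): φ is false.
  m (successors {u, m, n}): φ is false.
  n (successors {y, t, m, n}): φ is false.
  k (successors {u, z, n, k}): φ is false.
Detail at u (counterexample):
  At u: q ∨ □(q ∨ ◇q) is true, so ¬(q ∨ □(q ∨ ◇q)) is false.
    At u: q is true, □(q ∨ ◇q) is true, so q ∨ □(q ∨ ◇q) is true.
      At u: □(q ∨ ◇q) requires q ∨ ◇q at every successor {u, w, n}.
        At u: q ∨ ◇q is true.
        At w: q ∨ ◇q is true.
        At n: q ∨ ◇q is true.
      So □(q ∨ ◇q) is true at u.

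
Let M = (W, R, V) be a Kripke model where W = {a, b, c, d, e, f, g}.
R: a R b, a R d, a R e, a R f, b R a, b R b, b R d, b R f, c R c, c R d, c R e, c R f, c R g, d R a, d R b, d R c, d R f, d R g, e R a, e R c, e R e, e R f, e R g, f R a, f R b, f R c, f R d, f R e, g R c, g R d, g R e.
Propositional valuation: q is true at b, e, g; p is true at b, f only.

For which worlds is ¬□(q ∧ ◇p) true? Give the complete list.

Let φ = ¬□(q ∧ ◇p). Evaluate φ at each world:
  a (successors {b, d, e, f}): φ is true.
  b (successors {a, b, d, f}): φ is true.
  c (successors {c, d, e, f, g}): φ is true.
  d (successors {a, b, c, f, g}): φ is true.
  e (successors {a, c, e, f, g}): φ is true.
  f (successors {a, b, c, d, e}): φ is true.
  g (successors {c, d, e}): φ is true.
For instance, at d:
  At d: □(q ∧ ◇p) is false, so ¬□(q ∧ ◇p) is true.
    At d: □(q ∧ ◇p) requires q ∧ ◇p at every successor {a, b, c, f, g}.
      q ∧ ◇p fails at a, so □(q ∧ ◇p) is false at d.
Satisfying worlds: {a, b, c, d, e, f, g}

a, b, c, d, e, f, g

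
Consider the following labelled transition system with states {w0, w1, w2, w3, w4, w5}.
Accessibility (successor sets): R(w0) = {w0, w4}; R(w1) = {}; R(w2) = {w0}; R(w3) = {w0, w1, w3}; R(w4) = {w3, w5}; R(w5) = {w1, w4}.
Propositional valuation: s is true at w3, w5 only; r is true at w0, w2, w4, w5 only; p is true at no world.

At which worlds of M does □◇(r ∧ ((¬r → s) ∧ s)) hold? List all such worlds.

Let φ = □◇(r ∧ ((¬r → s) ∧ s)). Evaluate φ at each world:
  w0 (successors {w0, w4}): φ is false.
  w1 (successors ∅): φ is true.
  w2 (successors {w0}): φ is false.
  w3 (successors {w0, w1, w3}): φ is false.
  w4 (successors {w3, w5}): φ is false.
  w5 (successors {w1, w4}): φ is false.
For instance, at w0:
  At w0: □◇(r ∧ ((¬r → s) ∧ s)) requires ◇(r ∧ ((¬r → s) ∧ s)) at every successor {w0, w4}.
    ◇(r ∧ ((¬r → s) ∧ s)) fails at w0, so □◇(r ∧ ((¬r → s) ∧ s)) is false at w0.
      At w0: ◇(r ∧ ((¬r → s) ∧ s)) requires r ∧ ((¬r → s) ∧ s) at some successor in {w0, w4}.
        At w0: r ∧ ((¬r → s) ∧ s) is false.
        At w4: r ∧ ((¬r → s) ∧ s) is false.
      So ◇(r ∧ ((¬r → s) ∧ s)) is false at w0.
Satisfying worlds: {w1}

w1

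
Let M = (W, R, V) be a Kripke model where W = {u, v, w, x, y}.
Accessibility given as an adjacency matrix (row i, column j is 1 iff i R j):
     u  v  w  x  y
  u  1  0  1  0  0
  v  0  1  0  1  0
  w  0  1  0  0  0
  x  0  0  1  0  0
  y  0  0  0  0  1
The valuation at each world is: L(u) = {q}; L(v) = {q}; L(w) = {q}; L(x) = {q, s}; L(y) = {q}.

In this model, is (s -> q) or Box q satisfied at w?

Yes

At w: s -> q is true, Box q is true, so (s -> q) or Box q is true.
  At w: Box q requires q at every successor {v}.
    At v: q is true.
  So Box q is true at w.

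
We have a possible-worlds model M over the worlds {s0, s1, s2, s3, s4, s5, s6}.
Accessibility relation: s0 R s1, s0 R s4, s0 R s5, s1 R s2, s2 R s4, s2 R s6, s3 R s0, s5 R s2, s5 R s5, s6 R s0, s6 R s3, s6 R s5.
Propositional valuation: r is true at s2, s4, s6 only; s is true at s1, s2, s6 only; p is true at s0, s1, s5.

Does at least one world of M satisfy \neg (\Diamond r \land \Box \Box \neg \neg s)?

Let φ = \neg (\Diamond r \land \Box \Box \neg \neg s). Evaluate φ at each world:
  s0 (successors {s1, s4, s5}): φ is true.
  s1 (successors {s2}): φ is true.
  s2 (successors {s4, s6}): φ is true.
  s3 (successors {s0}): φ is true.
  s4 (successors ∅): φ is true.
  s5 (successors {s2, s5}): φ is true.
  s6 (successors {s0, s3, s5}): φ is true.
Detail at s0 (witness):
  At s0: \Diamond r \land \Box \Box \neg \neg s is false, so \neg (\Diamond r \land \Box \Box \neg \neg s) is true.
    At s0: \Diamond r is true, \Box \Box \neg \neg s is false, so \Diamond r \land \Box \Box \neg \neg s is false.
      At s0: \Diamond r requires r at some successor in {s1, s4, s5}.
        r holds at s4, so \Diamond r is true at s0.
      At s0: \Box \Box \neg \neg s requires \Box \neg \neg s at every successor {s1, s4, s5}.
        \Box \neg \neg s fails at s5, so \Box \Box \neg \neg s is false at s0.

Yes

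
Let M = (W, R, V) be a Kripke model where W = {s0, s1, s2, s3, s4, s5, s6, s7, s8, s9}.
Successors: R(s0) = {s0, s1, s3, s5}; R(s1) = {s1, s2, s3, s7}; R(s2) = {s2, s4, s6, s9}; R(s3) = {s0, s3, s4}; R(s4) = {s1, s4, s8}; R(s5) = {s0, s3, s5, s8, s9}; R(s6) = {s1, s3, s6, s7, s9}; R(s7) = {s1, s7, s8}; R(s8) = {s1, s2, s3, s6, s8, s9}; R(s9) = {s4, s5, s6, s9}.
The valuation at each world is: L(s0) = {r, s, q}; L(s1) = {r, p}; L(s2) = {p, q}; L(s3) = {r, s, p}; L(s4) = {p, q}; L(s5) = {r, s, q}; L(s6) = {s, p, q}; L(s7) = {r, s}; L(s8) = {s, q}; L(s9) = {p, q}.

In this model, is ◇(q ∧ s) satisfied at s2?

Recall that ◇ψ holds at a world iff ψ holds at some accessible world.
At s2: ◇(q ∧ s) requires q ∧ s at some successor in {s2, s4, s6, s9}.
  q ∧ s holds at s6, so ◇(q ∧ s) is true at s2.

Yes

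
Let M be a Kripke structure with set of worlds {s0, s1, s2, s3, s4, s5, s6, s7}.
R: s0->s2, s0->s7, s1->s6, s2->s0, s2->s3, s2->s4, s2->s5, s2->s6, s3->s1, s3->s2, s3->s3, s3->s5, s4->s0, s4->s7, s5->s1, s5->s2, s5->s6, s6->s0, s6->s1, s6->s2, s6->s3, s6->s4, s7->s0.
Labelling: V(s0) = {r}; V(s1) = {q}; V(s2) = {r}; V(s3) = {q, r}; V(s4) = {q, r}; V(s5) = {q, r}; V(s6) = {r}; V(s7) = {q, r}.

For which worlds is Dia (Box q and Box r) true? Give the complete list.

none

Let φ = Dia (Box q and Box r). Evaluate φ at each world:
  s0 (successors {s2, s7}): φ is false.
  s1 (successors {s6}): φ is false.
  s2 (successors {s0, s3, s4, s5, s6}): φ is false.
  s3 (successors {s1, s2, s3, s5}): φ is false.
  s4 (successors {s0, s7}): φ is false.
  s5 (successors {s1, s2, s6}): φ is false.
  s6 (successors {s0, s1, s2, s3, s4}): φ is false.
  s7 (successors {s0}): φ is false.
For instance, at s4:
  At s4: Dia (Box q and Box r) requires Box q and Box r at some successor in {s0, s7}.
    At s0: Box q and Box r is false.
    At s7: Box q and Box r is false.
  So Dia (Box q and Box r) is false at s4.
Satisfying worlds: none.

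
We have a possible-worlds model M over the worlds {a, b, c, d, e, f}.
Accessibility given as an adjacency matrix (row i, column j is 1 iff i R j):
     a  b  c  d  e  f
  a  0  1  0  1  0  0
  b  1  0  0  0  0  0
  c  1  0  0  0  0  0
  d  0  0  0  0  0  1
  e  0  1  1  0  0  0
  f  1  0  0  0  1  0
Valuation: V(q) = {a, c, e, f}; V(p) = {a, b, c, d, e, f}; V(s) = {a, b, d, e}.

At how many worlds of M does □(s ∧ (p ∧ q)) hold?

Let φ = □(s ∧ (p ∧ q)). Evaluate φ at each world:
  a (successors {b, d}): φ is false.
  b (successors {a}): φ is true.
  c (successors {a}): φ is true.
  d (successors {f}): φ is false.
  e (successors {b, c}): φ is false.
  f (successors {a, e}): φ is true.
For instance, at c:
  At c: □(s ∧ (p ∧ q)) requires s ∧ (p ∧ q) at every successor {a}.
    At a: s ∧ (p ∧ q) is true.
  So □(s ∧ (p ∧ q)) is true at c.
Satisfying worlds: {b, c, f}

3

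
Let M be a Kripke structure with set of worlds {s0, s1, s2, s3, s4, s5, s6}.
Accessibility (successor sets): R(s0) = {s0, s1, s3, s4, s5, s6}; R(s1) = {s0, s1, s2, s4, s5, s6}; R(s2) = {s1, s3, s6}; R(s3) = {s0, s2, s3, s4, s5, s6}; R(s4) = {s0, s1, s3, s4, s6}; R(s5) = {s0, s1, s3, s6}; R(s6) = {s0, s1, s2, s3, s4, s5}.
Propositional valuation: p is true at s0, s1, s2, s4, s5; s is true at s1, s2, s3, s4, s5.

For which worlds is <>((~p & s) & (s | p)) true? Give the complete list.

s0, s2, s3, s4, s5, s6

Recall that <>ψ holds at a world iff ψ holds at some accessible world.
Let φ = <>((~p & s) & (s | p)). Evaluate φ at each world:
  s0 (successors {s0, s1, s3, s4, s5, s6}): φ is true.
  s1 (successors {s0, s1, s2, s4, s5, s6}): φ is false.
  s2 (successors {s1, s3, s6}): φ is true.
  s3 (successors {s0, s2, s3, s4, s5, s6}): φ is true.
  s4 (successors {s0, s1, s3, s4, s6}): φ is true.
  s5 (successors {s0, s1, s3, s6}): φ is true.
  s6 (successors {s0, s1, s2, s3, s4, s5}): φ is true.
For instance, at s4:
  At s4: <>((~p & s) & (s | p)) requires (~p & s) & (s | p) at some successor in {s0, s1, s3, s4, s6}.
    (~p & s) & (s | p) holds at s3, so <>((~p & s) & (s | p)) is true at s4.
Satisfying worlds: {s0, s2, s3, s4, s5, s6}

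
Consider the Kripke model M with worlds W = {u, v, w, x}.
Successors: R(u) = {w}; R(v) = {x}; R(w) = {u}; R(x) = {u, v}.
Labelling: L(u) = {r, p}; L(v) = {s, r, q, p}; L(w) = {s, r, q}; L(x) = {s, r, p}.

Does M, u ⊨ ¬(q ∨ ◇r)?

Recall that ◇ψ holds at a world iff ψ holds at some accessible world.
At u: q ∨ ◇r is true, so ¬(q ∨ ◇r) is false.
  At u: q is false, ◇r is true, so q ∨ ◇r is true.
    At u: ◇r requires r at some successor in {w}.
      r holds at w, so ◇r is true at u.

No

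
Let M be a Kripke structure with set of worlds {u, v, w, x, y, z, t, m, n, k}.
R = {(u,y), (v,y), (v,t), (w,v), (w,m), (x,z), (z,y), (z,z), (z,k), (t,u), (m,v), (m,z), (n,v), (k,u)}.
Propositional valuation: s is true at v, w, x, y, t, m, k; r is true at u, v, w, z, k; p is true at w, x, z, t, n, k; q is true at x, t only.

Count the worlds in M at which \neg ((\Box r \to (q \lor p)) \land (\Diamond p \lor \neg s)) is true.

Let φ = \neg ((\Box r \to (q \lor p)) \land (\Diamond p \lor \neg s)). Evaluate φ at each world:
  u (successors {y}): φ is false.
  v (successors {y, t}): φ is false.
  w (successors {v, m}): φ is true.
  x (successors {z}): φ is false.
  y (successors ∅): φ is true.
  z (successors {y, z, k}): φ is false.
  t (successors {u}): φ is true.
  m (successors {v, z}): φ is true.
  n (successors {v}): φ is false.
  k (successors {u}): φ is true.
For instance, at m:
  At m: (\Box r \to (q \lor p)) \land (\Diamond p \lor \neg s) is false, so \neg ((\Box r \to (q \lor p)) \land (\Diamond p \lor \neg s)) is true.
    At m: \Box r \to (q \lor p) is false, \Diamond p \lor \neg s is true, so (\Box r \to (q \lor p)) \land (\Diamond p \lor \neg s) is false.
      At m: \Box r is true, q \lor p is false, so \Box r \to (q \lor p) is false.
      At m: \Diamond p is true, \neg s is false, so \Diamond p \lor \neg s is true.
Satisfying worlds: {w, y, t, m, k}

5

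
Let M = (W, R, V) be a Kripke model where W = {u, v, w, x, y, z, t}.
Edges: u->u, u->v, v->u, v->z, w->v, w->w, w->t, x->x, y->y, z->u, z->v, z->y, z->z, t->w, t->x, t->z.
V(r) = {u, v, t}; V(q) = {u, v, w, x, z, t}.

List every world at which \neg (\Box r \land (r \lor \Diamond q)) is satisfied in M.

Let φ = \neg (\Box r \land (r \lor \Diamond q)). Evaluate φ at each world:
  u (successors {u, v}): φ is false.
  v (successors {u, z}): φ is true.
  w (successors {v, w, t}): φ is true.
  x (successors {x}): φ is true.
  y (successors {y}): φ is true.
  z (successors {u, v, y, z}): φ is true.
  t (successors {w, x, z}): φ is true.
For instance, at w:
  At w: \Box r \land (r \lor \Diamond q) is false, so \neg (\Box r \land (r \lor \Diamond q)) is true.
    At w: \Box r is false, r \lor \Diamond q is true, so \Box r \land (r \lor \Diamond q) is false.
      At w: \Box r requires r at every successor {v, w, t}.
        r fails at w, so \Box r is false at w.
      At w: r is false, \Diamond q is true, so r \lor \Diamond q is true.
Satisfying worlds: {v, w, x, y, z, t}

v, w, x, y, z, t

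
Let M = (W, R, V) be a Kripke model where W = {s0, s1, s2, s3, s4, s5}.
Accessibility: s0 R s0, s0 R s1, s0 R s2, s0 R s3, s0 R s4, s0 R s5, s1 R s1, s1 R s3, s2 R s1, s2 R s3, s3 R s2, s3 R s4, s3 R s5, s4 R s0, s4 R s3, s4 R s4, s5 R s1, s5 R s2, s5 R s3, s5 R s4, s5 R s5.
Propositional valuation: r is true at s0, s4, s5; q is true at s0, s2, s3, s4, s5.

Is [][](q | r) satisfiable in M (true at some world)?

No

Let φ = [][](q | r). Evaluate φ at each world:
  s0 (successors {s0, s1, s2, s3, s4, s5}): φ is false.
  s1 (successors {s1, s3}): φ is false.
  s2 (successors {s1, s3}): φ is false.
  s3 (successors {s2, s4, s5}): φ is false.
  s4 (successors {s0, s3, s4}): φ is false.
  s5 (successors {s1, s2, s3, s4, s5}): φ is false.
For instance, at s2:
  At s2: [][](q | r) requires [](q | r) at every successor {s1, s3}.
    [](q | r) fails at s1, so [][](q | r) is false at s2.
      At s1: [](q | r) requires q | r at every successor {s1, s3}.
        q | r fails at s1, so [](q | r) is false at s1.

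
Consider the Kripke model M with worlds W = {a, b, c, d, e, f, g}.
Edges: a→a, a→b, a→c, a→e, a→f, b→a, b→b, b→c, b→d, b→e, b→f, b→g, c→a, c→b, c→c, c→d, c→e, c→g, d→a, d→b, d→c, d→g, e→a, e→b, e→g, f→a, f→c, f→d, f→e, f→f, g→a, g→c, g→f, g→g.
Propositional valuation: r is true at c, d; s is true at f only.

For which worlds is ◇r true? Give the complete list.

Let φ = ◇r. Evaluate φ at each world:
  a (successors {a, b, c, e, f}): φ is true.
  b (successors {a, b, c, d, e, f, g}): φ is true.
  c (successors {a, b, c, d, e, g}): φ is true.
  d (successors {a, b, c, g}): φ is true.
  e (successors {a, b, g}): φ is false.
  f (successors {a, c, d, e, f}): φ is true.
  g (successors {a, c, f, g}): φ is true.
For instance, at a:
  At a: ◇r requires r at some successor in {a, b, c, e, f}.
    r holds at c, so ◇r is true at a.
Satisfying worlds: {a, b, c, d, f, g}

a, b, c, d, f, g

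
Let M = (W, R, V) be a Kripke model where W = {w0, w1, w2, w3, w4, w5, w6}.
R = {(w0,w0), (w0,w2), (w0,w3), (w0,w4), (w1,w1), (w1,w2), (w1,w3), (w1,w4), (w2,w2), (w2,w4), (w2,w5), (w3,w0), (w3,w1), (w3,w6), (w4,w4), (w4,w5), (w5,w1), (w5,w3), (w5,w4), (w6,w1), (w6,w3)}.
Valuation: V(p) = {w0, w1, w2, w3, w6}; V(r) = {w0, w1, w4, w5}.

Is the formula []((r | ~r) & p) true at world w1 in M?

At w1: []((r | ~r) & p) requires (r | ~r) & p at every successor {w1, w2, w3, w4}.
  (r | ~r) & p fails at w4, so []((r | ~r) & p) is false at w1.

No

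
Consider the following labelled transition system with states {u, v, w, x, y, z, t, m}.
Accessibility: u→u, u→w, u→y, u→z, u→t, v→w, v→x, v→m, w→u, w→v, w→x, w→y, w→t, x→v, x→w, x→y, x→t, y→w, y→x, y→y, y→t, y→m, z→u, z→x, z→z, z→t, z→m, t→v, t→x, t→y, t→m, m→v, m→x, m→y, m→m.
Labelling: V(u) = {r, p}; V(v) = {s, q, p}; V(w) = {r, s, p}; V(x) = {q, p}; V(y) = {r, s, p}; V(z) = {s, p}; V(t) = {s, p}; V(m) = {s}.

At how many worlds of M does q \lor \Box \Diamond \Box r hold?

2

Let φ = q \lor \Box \Diamond \Box r. Evaluate φ at each world:
  u (successors {u, w, y, z, t}): φ is false.
  v (successors {w, x, m}): φ is true.
  w (successors {u, v, x, y, t}): φ is false.
  x (successors {v, w, y, t}): φ is true.
  y (successors {w, x, y, t, m}): φ is false.
  z (successors {u, x, z, t, m}): φ is false.
  t (successors {v, x, y, m}): φ is false.
  m (successors {v, x, y, m}): φ is false.
For instance, at x:
  At x: q is true, \Box \Diamond \Box r is false, so q \lor \Box \Diamond \Box r is true.
    At x: \Box \Diamond \Box r requires \Diamond \Box r at every successor {v, w, y, t}.
      \Diamond \Box r fails at v, so \Box \Diamond \Box r is false at x.
Satisfying worlds: {v, x}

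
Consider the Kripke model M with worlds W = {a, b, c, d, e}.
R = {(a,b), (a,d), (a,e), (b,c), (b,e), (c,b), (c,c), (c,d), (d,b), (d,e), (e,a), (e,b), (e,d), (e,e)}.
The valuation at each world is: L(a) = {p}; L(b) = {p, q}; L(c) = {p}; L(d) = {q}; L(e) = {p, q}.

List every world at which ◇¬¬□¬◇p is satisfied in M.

Let φ = ◇¬¬□¬◇p. Evaluate φ at each world:
  a (successors {b, d, e}): φ is false.
  b (successors {c, e}): φ is false.
  c (successors {b, c, d}): φ is false.
  d (successors {b, e}): φ is false.
  e (successors {a, b, d, e}): φ is false.
For instance, at e:
  At e: ◇¬¬□¬◇p requires ¬¬□¬◇p at some successor in {a, b, d, e}.
    At a: ¬¬□¬◇p is false.
    At b: ¬¬□¬◇p is false.
    At d: ¬¬□¬◇p is false.
    At e: ¬¬□¬◇p is false.
  So ◇¬¬□¬◇p is false at e.
Satisfying worlds: none.

none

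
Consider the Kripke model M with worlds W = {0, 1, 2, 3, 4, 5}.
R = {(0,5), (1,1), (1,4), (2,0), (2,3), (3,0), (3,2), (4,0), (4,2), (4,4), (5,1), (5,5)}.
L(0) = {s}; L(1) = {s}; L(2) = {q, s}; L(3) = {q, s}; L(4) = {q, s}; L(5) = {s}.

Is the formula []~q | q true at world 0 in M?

Recall that []ψ holds at a world iff ψ holds at every accessible world, and <>ψ holds iff ψ holds at some accessible world.
At 0: []~q is true, q is false, so []~q | q is true.
  At 0: []~q requires ~q at every successor {5}.
    At 5: ~q is true.
  So []~q is true at 0.

Yes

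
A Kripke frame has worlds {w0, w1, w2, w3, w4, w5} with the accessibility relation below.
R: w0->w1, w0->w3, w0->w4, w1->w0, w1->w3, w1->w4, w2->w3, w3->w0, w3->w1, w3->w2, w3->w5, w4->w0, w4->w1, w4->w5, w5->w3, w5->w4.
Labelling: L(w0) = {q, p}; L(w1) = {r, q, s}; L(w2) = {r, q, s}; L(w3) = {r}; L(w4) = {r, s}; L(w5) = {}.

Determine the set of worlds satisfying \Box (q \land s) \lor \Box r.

w0, w2, w5

Recall that \Box ψ holds at a world iff ψ holds at every accessible world, and \Diamond ψ holds iff ψ holds at some accessible world.
Let φ = \Box (q \land s) \lor \Box r. Evaluate φ at each world:
  w0 (successors {w1, w3, w4}): φ is true.
  w1 (successors {w0, w3, w4}): φ is false.
  w2 (successors {w3}): φ is true.
  w3 (successors {w0, w1, w2, w5}): φ is false.
  w4 (successors {w0, w1, w5}): φ is false.
  w5 (successors {w3, w4}): φ is true.
For instance, at w0:
  At w0: \Box (q \land s) is false, \Box r is true, so \Box (q \land s) \lor \Box r is true.
    At w0: \Box (q \land s) requires q \land s at every successor {w1, w3, w4}.
      q \land s fails at w3, so \Box (q \land s) is false at w0.
    At w0: \Box r requires r at every successor {w1, w3, w4}.
      At w1: r is true.
      At w3: r is true.
      At w4: r is true.
    So \Box r is true at w0.
Satisfying worlds: {w0, w2, w5}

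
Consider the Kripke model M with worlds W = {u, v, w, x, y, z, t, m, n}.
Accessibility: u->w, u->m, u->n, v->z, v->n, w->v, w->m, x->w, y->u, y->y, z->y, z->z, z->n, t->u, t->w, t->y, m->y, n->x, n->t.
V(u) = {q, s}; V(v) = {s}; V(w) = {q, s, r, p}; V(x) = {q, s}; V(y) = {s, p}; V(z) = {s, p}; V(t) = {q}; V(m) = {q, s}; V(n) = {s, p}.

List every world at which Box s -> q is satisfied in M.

Let φ = Box s -> q. Evaluate φ at each world:
  u (successors {w, m, n}): φ is true.
  v (successors {z, n}): φ is false.
  w (successors {v, m}): φ is true.
  x (successors {w}): φ is true.
  y (successors {u, y}): φ is false.
  z (successors {y, z, n}): φ is false.
  t (successors {u, w, y}): φ is true.
  m (successors {y}): φ is true.
  n (successors {x, t}): φ is true.
For instance, at z:
  At z: Box s is true, q is false, so Box s -> q is false.
    At z: Box s requires s at every successor {y, z, n}.
      At y: s is true.
      At z: s is true.
      At n: s is true.
    So Box s is true at z.
Satisfying worlds: {u, w, x, t, m, n}

u, w, x, t, m, n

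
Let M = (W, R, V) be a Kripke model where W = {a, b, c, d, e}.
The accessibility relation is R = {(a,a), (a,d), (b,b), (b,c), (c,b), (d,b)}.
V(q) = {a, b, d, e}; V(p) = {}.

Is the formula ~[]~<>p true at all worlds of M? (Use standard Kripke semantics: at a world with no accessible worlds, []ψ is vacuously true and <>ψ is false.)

No

Let φ = ~[]~<>p. Evaluate φ at each world:
  a (successors {a, d}): φ is false.
  b (successors {b, c}): φ is false.
  c (successors {b}): φ is false.
  d (successors {b}): φ is false.
  e (successors ∅): φ is false.
Detail at a (counterexample):
  At a: []~<>p is true, so ~[]~<>p is false.
    At a: []~<>p requires ~<>p at every successor {a, d}.
      At a: ~<>p is true.
      At d: ~<>p is true.
    So []~<>p is true at a.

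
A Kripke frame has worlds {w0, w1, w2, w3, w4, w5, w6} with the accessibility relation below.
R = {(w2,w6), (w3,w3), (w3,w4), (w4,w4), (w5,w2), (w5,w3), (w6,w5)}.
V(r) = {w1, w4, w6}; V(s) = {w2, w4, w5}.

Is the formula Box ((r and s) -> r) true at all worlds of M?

Yes

Let φ = Box ((r and s) -> r). Evaluate φ at each world:
  w0 (successors ∅): φ is true.
  w1 (successors ∅): φ is true.
  w2 (successors {w6}): φ is true.
  w3 (successors {w3, w4}): φ is true.
  w4 (successors {w4}): φ is true.
  w5 (successors {w2, w3}): φ is true.
  w6 (successors {w5}): φ is true.
For instance, at w6:
  At w6: Box ((r and s) -> r) requires (r and s) -> r at every successor {w5}.
    At w5: (r and s) -> r is true.
  So Box ((r and s) -> r) is true at w6.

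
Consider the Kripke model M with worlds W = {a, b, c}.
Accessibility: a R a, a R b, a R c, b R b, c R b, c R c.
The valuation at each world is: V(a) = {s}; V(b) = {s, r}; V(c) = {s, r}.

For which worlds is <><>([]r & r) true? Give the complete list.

a, b, c

Let φ = <><>([]r & r). Evaluate φ at each world:
  a (successors {a, b, c}): φ is true.
  b (successors {b}): φ is true.
  c (successors {b, c}): φ is true.
For instance, at b:
  At b: <><>([]r & r) requires <>([]r & r) at some successor in {b}.
    <>([]r & r) holds at b, so <><>([]r & r) is true at b.
      At b: <>([]r & r) requires []r & r at some successor in {b}.
        []r & r holds at b, so <>([]r & r) is true at b.
Satisfying worlds: {a, b, c}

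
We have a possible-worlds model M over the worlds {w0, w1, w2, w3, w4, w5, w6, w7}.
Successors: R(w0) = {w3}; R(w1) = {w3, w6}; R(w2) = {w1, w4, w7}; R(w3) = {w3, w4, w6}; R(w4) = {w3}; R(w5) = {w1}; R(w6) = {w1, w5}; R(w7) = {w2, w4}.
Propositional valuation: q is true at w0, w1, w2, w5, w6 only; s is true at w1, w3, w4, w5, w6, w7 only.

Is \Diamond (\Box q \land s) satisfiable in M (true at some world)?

Yes

Recall that \Box ψ holds at a world iff ψ holds at every accessible world, and \Diamond ψ holds iff ψ holds at some accessible world.
Let φ = \Diamond (\Box q \land s). Evaluate φ at each world:
  w0 (successors {w3}): φ is false.
  w1 (successors {w3, w6}): φ is true.
  w2 (successors {w1, w4, w7}): φ is false.
  w3 (successors {w3, w4, w6}): φ is true.
  w4 (successors {w3}): φ is false.
  w5 (successors {w1}): φ is false.
  w6 (successors {w1, w5}): φ is true.
  w7 (successors {w2, w4}): φ is false.
Detail at w1 (witness):
  At w1: \Diamond (\Box q \land s) requires \Box q \land s at some successor in {w3, w6}.
    \Box q \land s holds at w6, so \Diamond (\Box q \land s) is true at w1.
      At w6: \Box q is true, s is true, so \Box q \land s is true.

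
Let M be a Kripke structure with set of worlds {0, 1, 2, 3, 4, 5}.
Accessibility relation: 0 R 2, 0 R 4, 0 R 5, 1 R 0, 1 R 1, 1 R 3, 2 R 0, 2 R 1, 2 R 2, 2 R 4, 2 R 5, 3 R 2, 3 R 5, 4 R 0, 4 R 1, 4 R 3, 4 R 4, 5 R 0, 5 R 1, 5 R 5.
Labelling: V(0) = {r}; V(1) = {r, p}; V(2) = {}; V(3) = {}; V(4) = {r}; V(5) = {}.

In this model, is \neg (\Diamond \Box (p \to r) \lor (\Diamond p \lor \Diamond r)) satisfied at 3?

Recall that \Box ψ holds at a world iff ψ holds at every accessible world, and \Diamond ψ holds iff ψ holds at some accessible world.
At 3: \Diamond \Box (p \to r) \lor (\Diamond p \lor \Diamond r) is true, so \neg (\Diamond \Box (p \to r) \lor (\Diamond p \lor \Diamond r)) is false.
  At 3: \Diamond \Box (p \to r) is true, \Diamond p \lor \Diamond r is false, so \Diamond \Box (p \to r) \lor (\Diamond p \lor \Diamond r) is true.
    At 3: \Diamond \Box (p \to r) requires \Box (p \to r) at some successor in {2, 5}.
      \Box (p \to r) holds at 2, so \Diamond \Box (p \to r) is true at 3.
    At 3: \Diamond p is false, \Diamond r is false, so \Diamond p \lor \Diamond r is false.
      At 3: \Diamond p requires p at some successor in {2, 5}.
        At 2: p is false.
        At 5: p is false.
      So \Diamond p is false at 3.
      At 3: \Diamond r requires r at some successor in {2, 5}.
        At 2: r is false.
        At 5: r is false.
      So \Diamond r is false at 3.

No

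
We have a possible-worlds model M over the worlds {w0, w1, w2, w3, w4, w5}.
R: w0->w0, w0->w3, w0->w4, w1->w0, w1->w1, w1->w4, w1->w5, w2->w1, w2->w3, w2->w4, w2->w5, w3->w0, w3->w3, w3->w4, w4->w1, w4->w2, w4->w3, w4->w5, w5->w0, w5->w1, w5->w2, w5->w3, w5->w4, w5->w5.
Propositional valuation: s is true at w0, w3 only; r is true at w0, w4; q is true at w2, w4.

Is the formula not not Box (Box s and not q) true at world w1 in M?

No

At w1: not Box (Box s and not q) is true, so not not Box (Box s and not q) is false.
  At w1: Box (Box s and not q) is false, so not Box (Box s and not q) is true.
    At w1: Box (Box s and not q) requires Box s and not q at every successor {w0, w1, w4, w5}.
      Box s and not q fails at w0, so Box (Box s and not q) is false at w1.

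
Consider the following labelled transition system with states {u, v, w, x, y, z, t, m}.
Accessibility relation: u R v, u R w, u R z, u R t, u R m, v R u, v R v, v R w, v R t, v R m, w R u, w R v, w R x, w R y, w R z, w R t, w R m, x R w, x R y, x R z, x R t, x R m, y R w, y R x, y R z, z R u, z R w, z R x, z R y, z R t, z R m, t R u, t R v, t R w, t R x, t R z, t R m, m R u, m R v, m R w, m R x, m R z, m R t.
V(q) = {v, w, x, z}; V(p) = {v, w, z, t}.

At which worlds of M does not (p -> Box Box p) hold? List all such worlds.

Let φ = not (p -> Box Box p). Evaluate φ at each world:
  u (successors {v, w, z, t, m}): φ is false.
  v (successors {u, v, w, t, m}): φ is true.
  w (successors {u, v, x, y, z, t, m}): φ is true.
  x (successors {w, y, z, t, m}): φ is false.
  y (successors {w, x, z}): φ is false.
  z (successors {u, w, x, y, t, m}): φ is true.
  t (successors {u, v, w, x, z, m}): φ is true.
  m (successors {u, v, w, x, z, t}): φ is false.
For instance, at y:
  At y: p -> Box Box p is true, so not (p -> Box Box p) is false.
    At y: p is false, Box Box p is false, so p -> Box Box p is true.
      At y: Box Box p requires Box p at every successor {w, x, z}.
        Box p fails at w, so Box Box p is false at y.
Satisfying worlds: {v, w, z, t}

v, w, z, t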